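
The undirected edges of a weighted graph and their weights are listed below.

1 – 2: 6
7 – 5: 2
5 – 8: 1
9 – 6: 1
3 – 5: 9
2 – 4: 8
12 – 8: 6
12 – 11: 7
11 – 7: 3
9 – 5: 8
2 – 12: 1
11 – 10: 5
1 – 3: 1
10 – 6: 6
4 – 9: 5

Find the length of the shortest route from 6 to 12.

Enumerating some paths:
6–9–4–2–12: 1+5+8+1 = 15
6–9–5–8–12: 1+8+1+6 = 16
The minimum is 15 via 6–9–4–2–12.

15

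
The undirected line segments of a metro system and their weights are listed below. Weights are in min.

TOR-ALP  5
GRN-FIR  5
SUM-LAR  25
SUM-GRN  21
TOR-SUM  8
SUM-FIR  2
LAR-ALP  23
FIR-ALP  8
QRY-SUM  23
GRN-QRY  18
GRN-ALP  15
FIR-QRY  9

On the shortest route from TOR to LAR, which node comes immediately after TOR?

ALP

Candidate routes:
TOR–SUM–LAR: 8+25 = 33
TOR–ALP–LAR: 5+23 = 28
TOR–SUM–FIR–ALP–LAR: 8+2+8+23 = 41
TOR–ALP–FIR–SUM–LAR: 5+8+2+25 = 40
The minimum is 28 min via TOR–ALP–LAR.
So from TOR the first move is to ALP.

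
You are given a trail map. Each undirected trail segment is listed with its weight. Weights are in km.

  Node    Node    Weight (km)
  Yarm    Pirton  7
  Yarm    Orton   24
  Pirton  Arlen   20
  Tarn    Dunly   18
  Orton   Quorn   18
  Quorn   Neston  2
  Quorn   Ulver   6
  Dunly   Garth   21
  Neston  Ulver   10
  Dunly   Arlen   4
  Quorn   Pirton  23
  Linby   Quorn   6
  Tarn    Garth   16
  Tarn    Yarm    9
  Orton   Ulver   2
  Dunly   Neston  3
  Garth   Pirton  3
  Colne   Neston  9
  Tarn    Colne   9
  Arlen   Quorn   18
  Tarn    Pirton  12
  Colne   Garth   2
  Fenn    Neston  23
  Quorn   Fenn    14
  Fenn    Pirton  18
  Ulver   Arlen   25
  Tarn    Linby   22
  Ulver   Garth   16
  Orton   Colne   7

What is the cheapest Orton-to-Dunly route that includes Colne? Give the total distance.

19 km

Shortest Orton→Colne: Orton–Colne = 7
Best Colne to Dunly: Colne–Neston–Dunly costing 12
Total via Colne: 7 + 12 = 19 km.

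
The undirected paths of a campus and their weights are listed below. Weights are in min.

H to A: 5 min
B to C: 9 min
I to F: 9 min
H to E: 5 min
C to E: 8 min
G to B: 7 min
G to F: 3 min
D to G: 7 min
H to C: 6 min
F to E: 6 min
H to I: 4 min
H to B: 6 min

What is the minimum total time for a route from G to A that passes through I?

21 min

Shortest G→I: G–F–I = 12
Best I to A: I–H–A costing 9
Total via I: 12 + 9 = 21 min.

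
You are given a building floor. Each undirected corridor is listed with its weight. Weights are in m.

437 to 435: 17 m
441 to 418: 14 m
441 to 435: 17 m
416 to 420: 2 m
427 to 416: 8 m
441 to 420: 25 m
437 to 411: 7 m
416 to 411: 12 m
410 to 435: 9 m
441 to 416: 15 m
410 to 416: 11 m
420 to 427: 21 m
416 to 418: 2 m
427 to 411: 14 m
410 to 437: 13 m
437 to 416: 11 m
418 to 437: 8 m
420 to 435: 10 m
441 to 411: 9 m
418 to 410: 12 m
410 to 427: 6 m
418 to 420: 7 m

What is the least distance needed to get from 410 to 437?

13 m

Shortest distances from 410:
410: 0
427: 6  (via 410)
435: 9  (via 410)
416: 11  (via 410)
418: 12  (via 410)
420: 13  (via 416)
437: 13  (via 410)
Shortest route: 410 → 437 = 13 m.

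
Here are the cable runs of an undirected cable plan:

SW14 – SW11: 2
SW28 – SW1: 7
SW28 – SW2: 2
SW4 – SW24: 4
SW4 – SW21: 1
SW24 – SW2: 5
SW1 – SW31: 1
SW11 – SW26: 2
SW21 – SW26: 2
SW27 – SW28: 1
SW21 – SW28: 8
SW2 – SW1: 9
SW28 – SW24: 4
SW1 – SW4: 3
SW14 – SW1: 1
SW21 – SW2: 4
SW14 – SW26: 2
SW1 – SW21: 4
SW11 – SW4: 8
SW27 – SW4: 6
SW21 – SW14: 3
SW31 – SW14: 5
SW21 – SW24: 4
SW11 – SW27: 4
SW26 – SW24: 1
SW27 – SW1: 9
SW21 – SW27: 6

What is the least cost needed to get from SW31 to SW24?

5

Shortest distances from SW31:
SW31: 0
SW1: 1  (via SW31)
SW14: 2  (via SW1)
SW4: 4  (via SW1)
SW26: 4  (via SW14)
SW11: 4  (via SW14)
SW24: 5  (via SW26)
Shortest route: SW31 → SW1 → SW14 → SW26 → SW24 = 5.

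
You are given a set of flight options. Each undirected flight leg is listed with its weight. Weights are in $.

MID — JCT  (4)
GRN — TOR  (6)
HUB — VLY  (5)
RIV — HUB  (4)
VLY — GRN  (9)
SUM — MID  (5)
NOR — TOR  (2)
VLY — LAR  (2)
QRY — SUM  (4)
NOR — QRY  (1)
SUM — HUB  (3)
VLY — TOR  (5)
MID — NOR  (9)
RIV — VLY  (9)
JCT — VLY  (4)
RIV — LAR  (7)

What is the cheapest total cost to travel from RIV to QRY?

$11

Candidate routes:
RIV–HUB–VLY–TOR–NOR–QRY: 4+5+5+2+1 = 17
RIV–VLY–TOR–NOR–QRY: 9+5+2+1 = 17
RIV–HUB–SUM–QRY: 4+3+4 = 11
RIV–LAR–VLY–TOR–NOR–QRY: 7+2+5+2+1 = 17
Cheapest is RIV–HUB–SUM–QRY at $11.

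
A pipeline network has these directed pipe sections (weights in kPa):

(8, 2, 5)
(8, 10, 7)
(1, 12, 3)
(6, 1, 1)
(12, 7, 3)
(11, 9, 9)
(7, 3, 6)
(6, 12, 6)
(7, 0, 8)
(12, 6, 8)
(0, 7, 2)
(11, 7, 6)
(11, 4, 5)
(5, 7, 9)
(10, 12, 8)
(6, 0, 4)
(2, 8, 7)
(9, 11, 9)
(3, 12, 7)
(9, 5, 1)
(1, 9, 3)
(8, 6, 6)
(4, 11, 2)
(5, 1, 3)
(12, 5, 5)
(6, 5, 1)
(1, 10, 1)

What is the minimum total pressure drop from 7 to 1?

21 kPa

Running Dijkstra from 7:
7: 0
3: 6  (via 7)
0: 8  (via 7)
12: 13  (via 3)
5: 18  (via 12)
1: 21  (via 5)
Shortest route: 7–3–12–5–1 = 21 kPa.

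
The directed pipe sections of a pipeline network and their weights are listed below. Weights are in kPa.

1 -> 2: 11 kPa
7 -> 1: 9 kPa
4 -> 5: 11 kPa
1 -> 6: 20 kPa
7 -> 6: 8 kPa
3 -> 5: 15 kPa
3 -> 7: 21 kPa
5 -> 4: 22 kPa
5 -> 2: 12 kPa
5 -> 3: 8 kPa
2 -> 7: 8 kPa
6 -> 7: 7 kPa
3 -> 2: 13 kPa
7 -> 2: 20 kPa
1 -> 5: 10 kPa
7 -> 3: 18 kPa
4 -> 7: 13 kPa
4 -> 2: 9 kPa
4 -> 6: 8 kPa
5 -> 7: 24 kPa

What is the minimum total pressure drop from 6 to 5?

Candidate routes:
6 - 7 - 3 - 5: 7+18+15 = 40
6 - 7 - 1 - 5: 7+9+10 = 26
Cheapest is 6 - 7 - 1 - 5 at 26 kPa.

26 kPa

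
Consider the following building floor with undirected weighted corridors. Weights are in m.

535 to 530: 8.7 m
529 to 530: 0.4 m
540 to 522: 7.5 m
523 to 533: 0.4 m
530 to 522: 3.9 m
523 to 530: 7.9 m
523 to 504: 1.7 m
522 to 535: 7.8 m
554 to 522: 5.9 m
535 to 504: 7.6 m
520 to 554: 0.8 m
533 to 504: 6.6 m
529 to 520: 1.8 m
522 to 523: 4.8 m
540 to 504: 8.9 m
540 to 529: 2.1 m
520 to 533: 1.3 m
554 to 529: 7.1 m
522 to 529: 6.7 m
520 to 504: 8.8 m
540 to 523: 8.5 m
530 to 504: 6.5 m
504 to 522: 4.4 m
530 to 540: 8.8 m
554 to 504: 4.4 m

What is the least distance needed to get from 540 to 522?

6.4 m

Running Dijkstra from 540:
540: 0
529: 2.1  (via 540)
530: 2.5  (via 529)
520: 3.9  (via 529)
554: 4.7  (via 520)
533: 5.2  (via 520)
523: 5.6  (via 533)
522: 6.4  (via 530)
Shortest route: 540–529–530–522 = 6.4 m.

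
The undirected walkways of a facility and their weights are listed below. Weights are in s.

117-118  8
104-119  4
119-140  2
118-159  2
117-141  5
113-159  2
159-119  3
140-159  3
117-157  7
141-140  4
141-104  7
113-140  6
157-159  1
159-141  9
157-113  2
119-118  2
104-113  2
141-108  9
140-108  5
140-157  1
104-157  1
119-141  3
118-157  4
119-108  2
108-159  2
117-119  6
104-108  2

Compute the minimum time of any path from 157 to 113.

2 s

Settle nodes by increasing distance from 157:
157: 0
140: 1  (via 157)
104: 1  (via 157)
159: 1  (via 157)
113: 2  (via 157)
Shortest route: 157 → 113 = 2 s.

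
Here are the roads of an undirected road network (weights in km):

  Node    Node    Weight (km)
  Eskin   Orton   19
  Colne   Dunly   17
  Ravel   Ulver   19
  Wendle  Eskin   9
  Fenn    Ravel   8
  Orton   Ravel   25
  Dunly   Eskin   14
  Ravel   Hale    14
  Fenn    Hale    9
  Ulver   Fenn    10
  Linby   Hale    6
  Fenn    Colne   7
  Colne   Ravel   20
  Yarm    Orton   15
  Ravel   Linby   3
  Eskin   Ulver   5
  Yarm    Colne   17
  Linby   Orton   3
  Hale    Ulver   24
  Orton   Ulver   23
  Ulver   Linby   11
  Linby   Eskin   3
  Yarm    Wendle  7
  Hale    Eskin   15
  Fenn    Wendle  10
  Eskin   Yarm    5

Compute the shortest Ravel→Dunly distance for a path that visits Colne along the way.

32 km

Shortest Ravel→Colne: Ravel–Fenn–Colne = 15
Best Colne to Dunly: Colne–Dunly costing 17
Total via Colne: 15 + 17 = 32 km.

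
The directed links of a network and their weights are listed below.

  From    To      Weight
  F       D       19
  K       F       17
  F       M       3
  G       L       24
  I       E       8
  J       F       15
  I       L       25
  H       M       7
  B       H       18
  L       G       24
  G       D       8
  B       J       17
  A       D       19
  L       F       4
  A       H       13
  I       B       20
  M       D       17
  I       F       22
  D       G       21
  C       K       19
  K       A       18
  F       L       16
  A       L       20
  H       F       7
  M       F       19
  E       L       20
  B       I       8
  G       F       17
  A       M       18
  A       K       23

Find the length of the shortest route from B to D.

42

Settle nodes by increasing distance from B:
B: 0
I: 8  (via B)
E: 16  (via I)
J: 17  (via B)
H: 18  (via B)
F: 25  (via H)
M: 25  (via H)
L: 33  (via I)
D: 42  (via M)
Shortest route: B → H → M → D = 42.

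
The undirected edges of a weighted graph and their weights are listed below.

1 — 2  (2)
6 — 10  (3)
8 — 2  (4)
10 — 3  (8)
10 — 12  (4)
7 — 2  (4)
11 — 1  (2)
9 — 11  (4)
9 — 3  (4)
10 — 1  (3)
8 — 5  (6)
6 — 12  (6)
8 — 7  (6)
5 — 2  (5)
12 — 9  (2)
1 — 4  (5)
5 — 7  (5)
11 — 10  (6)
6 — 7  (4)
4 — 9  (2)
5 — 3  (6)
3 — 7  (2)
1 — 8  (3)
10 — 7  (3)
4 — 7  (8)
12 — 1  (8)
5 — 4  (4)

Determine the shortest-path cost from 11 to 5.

Settle nodes by increasing distance from 11:
11: 0
1: 2  (via 11)
2: 4  (via 1)
9: 4  (via 11)
8: 5  (via 1)
10: 5  (via 1)
4: 6  (via 9)
12: 6  (via 9)
3: 8  (via 9)
6: 8  (via 10)
7: 8  (via 2)
5: 9  (via 2)
Shortest route: 11 → 1 → 2 → 5 = 9.

9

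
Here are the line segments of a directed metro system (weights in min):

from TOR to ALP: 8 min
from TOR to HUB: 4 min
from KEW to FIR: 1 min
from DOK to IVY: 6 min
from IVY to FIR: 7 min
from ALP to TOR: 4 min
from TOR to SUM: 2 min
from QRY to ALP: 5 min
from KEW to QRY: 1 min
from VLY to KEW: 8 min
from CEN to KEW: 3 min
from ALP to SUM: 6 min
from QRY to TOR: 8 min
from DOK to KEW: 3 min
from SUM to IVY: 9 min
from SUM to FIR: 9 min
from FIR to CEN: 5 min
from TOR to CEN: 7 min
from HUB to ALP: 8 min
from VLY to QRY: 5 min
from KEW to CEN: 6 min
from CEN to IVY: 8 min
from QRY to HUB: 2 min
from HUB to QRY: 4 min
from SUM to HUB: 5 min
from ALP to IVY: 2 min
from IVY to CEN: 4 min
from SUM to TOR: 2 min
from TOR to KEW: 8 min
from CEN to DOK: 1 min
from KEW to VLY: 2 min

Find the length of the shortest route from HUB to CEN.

Candidate routes:
HUB → ALP → IVY → CEN: 8+2+4 = 14
HUB → ALP → TOR → CEN: 8+4+7 = 19
HUB → QRY → ALP → IVY → CEN: 4+5+2+4 = 15
The minimum is 14 min via HUB → ALP → IVY → CEN.

14 min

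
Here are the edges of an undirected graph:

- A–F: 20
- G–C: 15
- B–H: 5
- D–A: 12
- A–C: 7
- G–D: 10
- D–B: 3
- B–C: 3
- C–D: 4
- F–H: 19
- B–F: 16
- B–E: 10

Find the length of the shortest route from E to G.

23

Enumerating some paths:
E - B - D - G: 10+3+10 = 23
E - B - C - D - G: 10+3+4+10 = 27
Cheapest is E - B - D - G at 23.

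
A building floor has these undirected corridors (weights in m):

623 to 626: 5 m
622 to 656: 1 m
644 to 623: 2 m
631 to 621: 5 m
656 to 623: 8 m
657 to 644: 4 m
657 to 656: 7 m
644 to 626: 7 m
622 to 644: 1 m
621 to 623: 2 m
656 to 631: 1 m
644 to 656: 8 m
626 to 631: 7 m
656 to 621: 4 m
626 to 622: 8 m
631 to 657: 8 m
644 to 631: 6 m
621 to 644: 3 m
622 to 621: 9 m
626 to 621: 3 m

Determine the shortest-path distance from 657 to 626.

Running Dijkstra from 657:
657: 0
644: 4  (via 657)
622: 5  (via 644)
623: 6  (via 644)
656: 6  (via 622)
621: 7  (via 644)
631: 7  (via 656)
626: 10  (via 621)
Shortest route: 657–644–621–626 = 10 m.

10 m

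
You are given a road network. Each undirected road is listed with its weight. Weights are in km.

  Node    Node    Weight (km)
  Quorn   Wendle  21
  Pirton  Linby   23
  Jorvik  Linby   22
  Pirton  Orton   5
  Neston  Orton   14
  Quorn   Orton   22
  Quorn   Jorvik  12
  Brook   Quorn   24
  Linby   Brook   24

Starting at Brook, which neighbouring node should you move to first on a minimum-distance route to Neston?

Candidate routes:
Brook → Linby → Jorvik → Quorn → Orton → Neston: 24+22+12+22+14 = 94
Brook → Linby → Pirton → Orton → Neston: 24+23+5+14 = 66
Brook → Quorn → Orton → Neston: 24+22+14 = 60
The minimum is 60 km via Brook → Quorn → Orton → Neston.
So from Brook the first move is to Quorn.

Quorn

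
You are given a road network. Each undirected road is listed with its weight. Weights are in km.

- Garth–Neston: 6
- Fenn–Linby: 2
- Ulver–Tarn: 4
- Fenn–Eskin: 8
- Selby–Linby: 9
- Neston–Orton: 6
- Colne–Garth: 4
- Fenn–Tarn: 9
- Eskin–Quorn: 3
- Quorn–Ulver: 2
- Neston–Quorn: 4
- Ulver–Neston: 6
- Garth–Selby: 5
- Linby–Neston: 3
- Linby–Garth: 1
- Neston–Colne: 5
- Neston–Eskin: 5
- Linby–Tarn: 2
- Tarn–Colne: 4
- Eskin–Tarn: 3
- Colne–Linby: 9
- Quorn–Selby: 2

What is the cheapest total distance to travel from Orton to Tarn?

Enumerating some paths:
Orton–Neston–Linby–Tarn: 6+3+2 = 11
Orton–Neston–Eskin–Tarn: 6+5+3 = 14
The minimum is 11 km via Orton–Neston–Linby–Tarn.

11 km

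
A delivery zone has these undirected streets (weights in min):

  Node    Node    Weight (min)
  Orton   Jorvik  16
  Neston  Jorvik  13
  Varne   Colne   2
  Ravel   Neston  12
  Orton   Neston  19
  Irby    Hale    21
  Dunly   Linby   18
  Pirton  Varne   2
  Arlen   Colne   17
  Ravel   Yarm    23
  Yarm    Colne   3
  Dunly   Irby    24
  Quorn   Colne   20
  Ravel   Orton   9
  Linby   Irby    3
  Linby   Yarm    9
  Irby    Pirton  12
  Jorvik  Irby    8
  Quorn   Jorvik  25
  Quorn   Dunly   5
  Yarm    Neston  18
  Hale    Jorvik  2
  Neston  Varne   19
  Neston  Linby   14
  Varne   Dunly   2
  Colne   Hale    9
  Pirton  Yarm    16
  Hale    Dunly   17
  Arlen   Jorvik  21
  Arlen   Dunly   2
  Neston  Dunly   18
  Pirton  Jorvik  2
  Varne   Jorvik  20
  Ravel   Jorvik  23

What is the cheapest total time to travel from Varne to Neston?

Settle nodes by increasing distance from Varne:
Varne: 0
Pirton: 2  (via Varne)
Colne: 2  (via Varne)
Dunly: 2  (via Varne)
Arlen: 4  (via Dunly)
Jorvik: 4  (via Pirton)
Yarm: 5  (via Colne)
Hale: 6  (via Jorvik)
Quorn: 7  (via Dunly)
Irby: 12  (via Jorvik)
Linby: 14  (via Yarm)
Neston: 17  (via Jorvik)
Shortest route: Varne–Pirton–Jorvik–Neston = 17 min.

17 min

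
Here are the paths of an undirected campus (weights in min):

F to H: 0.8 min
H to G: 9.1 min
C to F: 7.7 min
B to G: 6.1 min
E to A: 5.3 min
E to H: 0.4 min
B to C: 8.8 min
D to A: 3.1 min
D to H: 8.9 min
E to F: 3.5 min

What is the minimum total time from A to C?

14.2 min

Compare a few routes:
A–D–H–F–C: 3.1+8.9+0.8+7.7 = 20.5
A–D–H–E–F–C: 3.1+8.9+0.4+3.5+7.7 = 23.6
A–E–F–C: 5.3+3.5+7.7 = 16.5
A–E–H–F–C: 5.3+0.4+0.8+7.7 = 14.2
The minimum is 14.2 min via A–E–H–F–C.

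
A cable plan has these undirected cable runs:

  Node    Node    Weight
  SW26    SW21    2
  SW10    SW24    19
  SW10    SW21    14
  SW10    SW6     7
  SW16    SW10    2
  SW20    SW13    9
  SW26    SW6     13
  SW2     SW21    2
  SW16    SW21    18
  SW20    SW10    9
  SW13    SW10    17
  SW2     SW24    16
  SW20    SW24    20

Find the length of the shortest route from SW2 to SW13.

33

Settle nodes by increasing distance from SW2:
SW2: 0
SW21: 2  (via SW2)
SW26: 4  (via SW21)
SW24: 16  (via SW2)
SW10: 16  (via SW21)
SW6: 17  (via SW26)
SW16: 18  (via SW10)
SW20: 25  (via SW10)
SW13: 33  (via SW10)
Shortest route: SW2 → SW21 → SW10 → SW13 = 33.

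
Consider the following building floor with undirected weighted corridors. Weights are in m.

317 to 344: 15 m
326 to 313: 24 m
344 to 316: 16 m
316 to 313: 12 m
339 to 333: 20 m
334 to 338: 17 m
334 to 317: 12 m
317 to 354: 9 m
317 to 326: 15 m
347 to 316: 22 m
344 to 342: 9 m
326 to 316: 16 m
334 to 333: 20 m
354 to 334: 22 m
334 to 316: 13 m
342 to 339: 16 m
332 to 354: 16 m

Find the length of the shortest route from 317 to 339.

40 m

Running Dijkstra from 317:
317: 0
354: 9  (via 317)
334: 12  (via 317)
326: 15  (via 317)
344: 15  (via 317)
342: 24  (via 344)
316: 25  (via 334)
332: 25  (via 354)
338: 29  (via 334)
333: 32  (via 334)
313: 37  (via 316)
339: 40  (via 342)
Shortest route: 317–344–342–339 = 40 m.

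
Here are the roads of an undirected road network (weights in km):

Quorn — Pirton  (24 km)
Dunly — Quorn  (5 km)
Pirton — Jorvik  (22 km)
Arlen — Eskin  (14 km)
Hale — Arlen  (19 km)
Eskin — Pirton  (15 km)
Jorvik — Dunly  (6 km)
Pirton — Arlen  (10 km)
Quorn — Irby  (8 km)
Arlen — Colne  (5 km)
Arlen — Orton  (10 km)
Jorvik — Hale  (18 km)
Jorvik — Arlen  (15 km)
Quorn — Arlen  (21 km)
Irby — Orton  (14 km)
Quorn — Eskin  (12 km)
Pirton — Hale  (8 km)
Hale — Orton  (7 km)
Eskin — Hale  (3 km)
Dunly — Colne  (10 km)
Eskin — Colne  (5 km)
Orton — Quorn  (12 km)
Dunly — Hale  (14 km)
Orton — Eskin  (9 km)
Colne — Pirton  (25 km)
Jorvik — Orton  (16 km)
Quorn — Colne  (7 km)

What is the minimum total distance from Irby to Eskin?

Shortest distances from Irby:
Irby: 0
Quorn: 8  (via Irby)
Dunly: 13  (via Quorn)
Orton: 14  (via Irby)
Colne: 15  (via Quorn)
Jorvik: 19  (via Dunly)
Eskin: 20  (via Quorn)
Shortest route: Irby → Quorn → Eskin = 20 km.

20 km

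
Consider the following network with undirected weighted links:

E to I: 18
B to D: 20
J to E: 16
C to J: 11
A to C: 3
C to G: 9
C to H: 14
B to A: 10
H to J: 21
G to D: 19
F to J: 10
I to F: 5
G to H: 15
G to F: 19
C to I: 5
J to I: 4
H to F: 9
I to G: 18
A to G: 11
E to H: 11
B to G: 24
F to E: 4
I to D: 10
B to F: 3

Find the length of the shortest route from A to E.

17

Candidate routes:
A - C - J - I - F - E: 3+11+4+5+4 = 27
A - C - I - E: 3+5+18 = 26
A - C - I - F - E: 3+5+5+4 = 17
A - C - I - J - F - E: 3+5+4+10+4 = 26
The minimum is 17 via A - C - I - F - E.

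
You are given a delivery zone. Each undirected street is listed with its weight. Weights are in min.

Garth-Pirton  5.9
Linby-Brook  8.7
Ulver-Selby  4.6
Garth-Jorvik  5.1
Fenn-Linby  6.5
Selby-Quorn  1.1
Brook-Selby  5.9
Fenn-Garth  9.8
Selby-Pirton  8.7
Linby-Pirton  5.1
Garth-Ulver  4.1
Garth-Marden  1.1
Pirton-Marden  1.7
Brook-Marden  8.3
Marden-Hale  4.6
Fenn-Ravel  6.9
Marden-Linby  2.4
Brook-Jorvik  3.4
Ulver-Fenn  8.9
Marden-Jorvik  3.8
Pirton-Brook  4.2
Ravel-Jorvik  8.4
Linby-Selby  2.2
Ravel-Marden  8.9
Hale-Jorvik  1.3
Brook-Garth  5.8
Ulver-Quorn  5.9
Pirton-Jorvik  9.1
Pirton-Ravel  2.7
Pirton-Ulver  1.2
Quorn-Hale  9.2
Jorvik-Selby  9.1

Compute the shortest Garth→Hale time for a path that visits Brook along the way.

10.5 min

Shortest Garth→Brook: Garth–Brook = 5.8
Best Brook to Hale: Brook–Jorvik–Hale costing 4.7
Total via Brook: 5.8 + 4.7 = 10.5 min.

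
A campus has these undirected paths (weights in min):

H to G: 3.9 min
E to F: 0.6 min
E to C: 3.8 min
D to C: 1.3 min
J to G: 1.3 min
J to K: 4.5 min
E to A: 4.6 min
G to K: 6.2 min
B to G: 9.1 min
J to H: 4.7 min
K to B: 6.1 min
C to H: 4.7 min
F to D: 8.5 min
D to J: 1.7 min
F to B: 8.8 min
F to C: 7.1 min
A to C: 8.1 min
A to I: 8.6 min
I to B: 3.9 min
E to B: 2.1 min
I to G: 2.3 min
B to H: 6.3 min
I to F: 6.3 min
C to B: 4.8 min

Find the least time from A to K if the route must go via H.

22 min

Shortest A→H: A–C–H = 12.8
Best H to K: H–J–K costing 9.2
Total via H: 12.8 + 9.2 = 22 min.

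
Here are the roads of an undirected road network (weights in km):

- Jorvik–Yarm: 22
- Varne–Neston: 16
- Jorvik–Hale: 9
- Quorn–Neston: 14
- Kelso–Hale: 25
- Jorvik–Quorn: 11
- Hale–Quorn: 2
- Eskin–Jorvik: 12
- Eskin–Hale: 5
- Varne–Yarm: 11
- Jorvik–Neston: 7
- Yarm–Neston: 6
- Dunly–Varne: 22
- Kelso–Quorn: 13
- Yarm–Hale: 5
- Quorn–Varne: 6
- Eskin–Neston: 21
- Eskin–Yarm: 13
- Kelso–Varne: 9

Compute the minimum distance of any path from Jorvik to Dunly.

39 km

Candidate routes:
Jorvik–Quorn–Varne–Dunly: 11+6+22 = 39
Jorvik–Neston–Varne–Dunly: 7+16+22 = 45
The minimum is 39 km via Jorvik–Quorn–Varne–Dunly.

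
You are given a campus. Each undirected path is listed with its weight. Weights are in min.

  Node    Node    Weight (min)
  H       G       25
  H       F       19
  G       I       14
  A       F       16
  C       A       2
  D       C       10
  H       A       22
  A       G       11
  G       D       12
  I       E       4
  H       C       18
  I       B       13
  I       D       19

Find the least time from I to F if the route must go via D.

Shortest I→D: I → D = 19
Shortest D→F: D → C → A → F = 28
Total via D: 19 + 28 = 47 min.

47 min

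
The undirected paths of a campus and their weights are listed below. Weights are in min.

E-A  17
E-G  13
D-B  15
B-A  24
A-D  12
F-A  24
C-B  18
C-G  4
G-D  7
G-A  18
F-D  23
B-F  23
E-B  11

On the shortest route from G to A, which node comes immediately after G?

A

Enumerating some paths:
G - E - A: 13+17 = 30
G - D - A: 7+12 = 19
G - A: 18 = 18
The minimum is 18 min via G - A.
So from G the first move is to A.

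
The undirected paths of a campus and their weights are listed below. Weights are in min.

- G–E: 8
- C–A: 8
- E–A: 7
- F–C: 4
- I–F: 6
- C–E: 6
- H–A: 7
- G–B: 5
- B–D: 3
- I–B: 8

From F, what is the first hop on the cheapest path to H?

C

Compare a few routes:
F–I–B–G–E–A–H: 6+8+5+8+7+7 = 41
F–C–A–H: 4+8+7 = 19
F–C–E–A–H: 4+6+7+7 = 24
The minimum is 19 min via F–C–A–H.
So from F the first move is to C.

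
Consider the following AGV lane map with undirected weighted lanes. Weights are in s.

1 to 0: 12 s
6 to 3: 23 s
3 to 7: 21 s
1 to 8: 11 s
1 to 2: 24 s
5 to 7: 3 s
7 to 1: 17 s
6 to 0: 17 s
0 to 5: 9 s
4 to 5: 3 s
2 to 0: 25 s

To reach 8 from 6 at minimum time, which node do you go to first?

0

Compare a few routes:
6 → 0 → 1 → 8: 17+12+11 = 40
6 → 0 → 5 → 7 → 1 → 8: 17+9+3+17+11 = 57
6 → 0 → 2 → 1 → 8: 17+25+24+11 = 77
6 → 3 → 7 → 1 → 8: 23+21+17+11 = 72
Cheapest is 6 → 0 → 1 → 8 at 40 s.
So from 6 the first move is to 0.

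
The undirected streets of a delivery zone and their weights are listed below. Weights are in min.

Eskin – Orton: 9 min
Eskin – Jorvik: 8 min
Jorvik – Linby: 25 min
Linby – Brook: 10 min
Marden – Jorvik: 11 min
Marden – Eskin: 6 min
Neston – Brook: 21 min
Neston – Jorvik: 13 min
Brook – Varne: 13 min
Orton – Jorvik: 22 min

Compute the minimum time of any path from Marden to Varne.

58 min

Candidate routes:
Marden → Jorvik → Linby → Brook → Varne: 11+25+10+13 = 59
Marden → Eskin → Jorvik → Linby → Brook → Varne: 6+8+25+10+13 = 62
Marden → Jorvik → Neston → Brook → Varne: 11+13+21+13 = 58
Marden → Eskin → Jorvik → Neston → Brook → Varne: 6+8+13+21+13 = 61
The minimum is 58 min via Marden → Jorvik → Neston → Brook → Varne.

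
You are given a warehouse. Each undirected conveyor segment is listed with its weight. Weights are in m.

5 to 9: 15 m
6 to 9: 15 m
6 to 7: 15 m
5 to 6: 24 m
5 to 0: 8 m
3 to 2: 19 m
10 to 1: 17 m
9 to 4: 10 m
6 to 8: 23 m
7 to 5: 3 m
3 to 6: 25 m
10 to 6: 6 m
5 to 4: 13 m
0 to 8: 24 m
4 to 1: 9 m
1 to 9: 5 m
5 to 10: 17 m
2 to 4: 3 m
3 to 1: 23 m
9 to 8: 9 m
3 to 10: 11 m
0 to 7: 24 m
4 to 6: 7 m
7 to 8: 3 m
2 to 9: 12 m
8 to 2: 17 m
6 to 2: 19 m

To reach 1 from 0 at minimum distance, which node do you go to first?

5

Candidate routes:
0 → 5 → 4 → 1: 8+13+9 = 30
0 → 5 → 9 → 1: 8+15+5 = 28
The minimum is 28 m via 0 → 5 → 9 → 1.
So from 0 the first move is to 5.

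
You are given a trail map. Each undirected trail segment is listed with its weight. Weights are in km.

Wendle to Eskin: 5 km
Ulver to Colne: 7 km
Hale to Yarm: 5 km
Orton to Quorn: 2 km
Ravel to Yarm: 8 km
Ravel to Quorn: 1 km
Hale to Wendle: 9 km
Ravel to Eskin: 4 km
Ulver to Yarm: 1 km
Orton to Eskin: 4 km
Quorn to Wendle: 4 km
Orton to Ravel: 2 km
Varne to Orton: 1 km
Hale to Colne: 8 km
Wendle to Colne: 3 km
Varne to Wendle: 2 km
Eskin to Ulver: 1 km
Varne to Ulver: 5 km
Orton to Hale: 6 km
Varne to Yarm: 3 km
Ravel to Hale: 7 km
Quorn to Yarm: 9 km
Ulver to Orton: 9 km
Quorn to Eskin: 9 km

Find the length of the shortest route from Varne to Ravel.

3 km

Candidate routes:
Varne → Orton → Quorn → Ravel: 1+2+1 = 4
Varne → Orton → Ravel: 1+2 = 3
The minimum is 3 km via Varne → Orton → Ravel.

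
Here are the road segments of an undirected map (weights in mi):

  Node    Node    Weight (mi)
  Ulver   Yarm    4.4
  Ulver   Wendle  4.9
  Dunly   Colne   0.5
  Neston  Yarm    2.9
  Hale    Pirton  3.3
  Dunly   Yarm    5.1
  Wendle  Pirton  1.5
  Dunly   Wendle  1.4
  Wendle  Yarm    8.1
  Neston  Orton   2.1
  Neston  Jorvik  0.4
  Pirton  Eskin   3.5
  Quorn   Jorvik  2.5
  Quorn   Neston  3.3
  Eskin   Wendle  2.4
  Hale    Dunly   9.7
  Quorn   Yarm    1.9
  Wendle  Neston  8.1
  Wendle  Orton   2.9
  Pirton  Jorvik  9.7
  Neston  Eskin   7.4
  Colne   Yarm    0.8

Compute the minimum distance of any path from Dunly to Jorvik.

4.6 mi

Shortest distances from Dunly:
Dunly: 0
Colne: 0.5  (via Dunly)
Yarm: 1.3  (via Colne)
Wendle: 1.4  (via Dunly)
Pirton: 2.9  (via Wendle)
Quorn: 3.2  (via Yarm)
Eskin: 3.8  (via Wendle)
Neston: 4.2  (via Yarm)
Orton: 4.3  (via Wendle)
Jorvik: 4.6  (via Neston)
Shortest route: Dunly → Colne → Yarm → Neston → Jorvik = 4.6 mi.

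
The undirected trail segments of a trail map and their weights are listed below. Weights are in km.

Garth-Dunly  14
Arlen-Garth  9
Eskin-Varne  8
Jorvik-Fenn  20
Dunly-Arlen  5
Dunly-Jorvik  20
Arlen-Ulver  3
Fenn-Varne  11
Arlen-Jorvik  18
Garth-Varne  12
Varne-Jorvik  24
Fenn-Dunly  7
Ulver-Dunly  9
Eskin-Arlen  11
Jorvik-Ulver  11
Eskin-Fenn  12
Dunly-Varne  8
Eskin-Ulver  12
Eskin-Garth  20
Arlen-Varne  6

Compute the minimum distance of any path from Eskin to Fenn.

Settle nodes by increasing distance from Eskin:
Eskin: 0
Varne: 8  (via Eskin)
Arlen: 11  (via Eskin)
Ulver: 12  (via Eskin)
Fenn: 12  (via Eskin)
Shortest route: Eskin → Fenn = 12 km.

12 km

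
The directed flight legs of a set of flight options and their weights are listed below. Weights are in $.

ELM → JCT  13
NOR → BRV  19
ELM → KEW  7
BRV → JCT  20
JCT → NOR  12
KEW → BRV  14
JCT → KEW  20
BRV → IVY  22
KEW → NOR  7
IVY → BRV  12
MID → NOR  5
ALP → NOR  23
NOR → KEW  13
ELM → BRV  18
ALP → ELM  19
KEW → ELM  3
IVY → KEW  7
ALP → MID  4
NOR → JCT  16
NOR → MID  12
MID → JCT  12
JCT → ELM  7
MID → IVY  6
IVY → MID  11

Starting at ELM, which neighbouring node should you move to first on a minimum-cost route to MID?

KEW

Compare a few routes:
ELM - JCT - NOR - MID: 13+12+12 = 37
ELM - KEW - NOR - MID: 7+7+12 = 26
The minimum is $26 via ELM - KEW - NOR - MID.
So from ELM the first move is to KEW.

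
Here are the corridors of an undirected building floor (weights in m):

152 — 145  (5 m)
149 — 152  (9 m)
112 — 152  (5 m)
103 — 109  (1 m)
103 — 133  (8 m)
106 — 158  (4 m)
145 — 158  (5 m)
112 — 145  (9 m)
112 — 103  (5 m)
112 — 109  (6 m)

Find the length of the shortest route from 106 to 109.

24 m

Enumerating some paths:
106–158–145–152–112–109: 4+5+5+5+6 = 25
106–158–145–112–109: 4+5+9+6 = 24
Cheapest is 106–158–145–112–109 at 24 m.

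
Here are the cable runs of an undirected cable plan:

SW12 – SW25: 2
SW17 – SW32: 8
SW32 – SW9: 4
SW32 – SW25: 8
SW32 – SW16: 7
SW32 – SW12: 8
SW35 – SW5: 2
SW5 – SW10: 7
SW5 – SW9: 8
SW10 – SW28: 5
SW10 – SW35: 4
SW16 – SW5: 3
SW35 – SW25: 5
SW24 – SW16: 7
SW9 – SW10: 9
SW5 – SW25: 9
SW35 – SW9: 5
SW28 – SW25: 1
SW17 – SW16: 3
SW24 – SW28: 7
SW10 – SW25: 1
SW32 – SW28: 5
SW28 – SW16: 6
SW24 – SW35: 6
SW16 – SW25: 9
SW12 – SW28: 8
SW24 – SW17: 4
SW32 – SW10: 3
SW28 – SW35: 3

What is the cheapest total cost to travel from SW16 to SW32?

7

Settle nodes by increasing distance from SW16:
SW16: 0
SW17: 3  (via SW16)
SW5: 3  (via SW16)
SW35: 5  (via SW5)
SW28: 6  (via SW16)
SW24: 7  (via SW16)
SW32: 7  (via SW16)
Shortest route: SW16 → SW32 = 7.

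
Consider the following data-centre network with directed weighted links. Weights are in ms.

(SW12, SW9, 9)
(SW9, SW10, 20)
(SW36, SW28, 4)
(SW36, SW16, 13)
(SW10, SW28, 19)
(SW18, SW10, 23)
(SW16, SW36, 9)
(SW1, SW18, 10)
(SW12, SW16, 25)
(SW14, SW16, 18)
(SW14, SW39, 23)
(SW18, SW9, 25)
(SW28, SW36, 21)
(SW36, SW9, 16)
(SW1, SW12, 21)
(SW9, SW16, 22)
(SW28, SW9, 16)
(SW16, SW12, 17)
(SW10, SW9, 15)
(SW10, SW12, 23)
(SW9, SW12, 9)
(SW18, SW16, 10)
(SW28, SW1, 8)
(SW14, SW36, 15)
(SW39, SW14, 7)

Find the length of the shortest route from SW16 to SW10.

45 ms

Compare a few routes:
SW16–SW12–SW9–SW10: 17+9+20 = 46
SW16–SW36–SW28–SW9–SW10: 9+4+16+20 = 49
SW16–SW36–SW9–SW10: 9+16+20 = 45
Cheapest is SW16–SW36–SW9–SW10 at 45 ms.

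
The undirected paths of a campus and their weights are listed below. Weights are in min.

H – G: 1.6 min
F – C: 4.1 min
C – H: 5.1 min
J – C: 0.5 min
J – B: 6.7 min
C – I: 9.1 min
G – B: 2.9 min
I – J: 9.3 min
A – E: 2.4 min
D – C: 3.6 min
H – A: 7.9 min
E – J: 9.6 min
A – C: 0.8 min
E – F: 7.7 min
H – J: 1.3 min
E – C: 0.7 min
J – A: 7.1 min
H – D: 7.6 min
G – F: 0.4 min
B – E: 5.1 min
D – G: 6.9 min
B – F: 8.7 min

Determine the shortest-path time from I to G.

Running Dijkstra from I:
I: 0
C: 9.1  (via I)
J: 9.3  (via I)
E: 9.8  (via C)
A: 9.9  (via C)
H: 10.6  (via J)
G: 12.2  (via H)
Shortest route: I → J → H → G = 12.2 min.

12.2 min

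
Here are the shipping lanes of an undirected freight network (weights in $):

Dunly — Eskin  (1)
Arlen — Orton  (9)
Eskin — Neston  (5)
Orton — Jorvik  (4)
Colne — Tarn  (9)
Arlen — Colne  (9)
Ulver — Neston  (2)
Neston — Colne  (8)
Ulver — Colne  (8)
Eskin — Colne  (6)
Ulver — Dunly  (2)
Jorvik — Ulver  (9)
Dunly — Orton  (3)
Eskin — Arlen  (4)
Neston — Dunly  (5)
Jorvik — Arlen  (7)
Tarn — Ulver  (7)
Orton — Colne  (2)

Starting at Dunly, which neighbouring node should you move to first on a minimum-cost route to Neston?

Ulver

Compare a few routes:
Dunly–Ulver–Neston: 2+2 = 4
Dunly–Eskin–Neston: 1+5 = 6
Dunly–Neston: 5 = 5
The minimum is $4 via Dunly–Ulver–Neston.
So from Dunly the first move is to Ulver.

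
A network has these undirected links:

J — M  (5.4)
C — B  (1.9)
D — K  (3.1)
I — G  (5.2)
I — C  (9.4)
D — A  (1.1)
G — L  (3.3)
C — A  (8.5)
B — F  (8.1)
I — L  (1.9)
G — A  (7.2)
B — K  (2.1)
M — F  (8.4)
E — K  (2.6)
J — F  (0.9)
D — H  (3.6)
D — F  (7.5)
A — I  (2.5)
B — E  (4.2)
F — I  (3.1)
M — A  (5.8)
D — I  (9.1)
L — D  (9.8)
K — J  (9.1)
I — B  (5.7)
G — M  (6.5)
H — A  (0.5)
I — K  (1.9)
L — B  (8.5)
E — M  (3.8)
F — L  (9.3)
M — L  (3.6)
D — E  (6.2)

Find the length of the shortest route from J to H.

Settle nodes by increasing distance from J:
J: 0
F: 0.9  (via J)
I: 4  (via F)
M: 5.4  (via J)
K: 5.9  (via I)
L: 5.9  (via I)
A: 6.5  (via I)
H: 7  (via A)
Shortest route: J → F → I → A → H = 7.

7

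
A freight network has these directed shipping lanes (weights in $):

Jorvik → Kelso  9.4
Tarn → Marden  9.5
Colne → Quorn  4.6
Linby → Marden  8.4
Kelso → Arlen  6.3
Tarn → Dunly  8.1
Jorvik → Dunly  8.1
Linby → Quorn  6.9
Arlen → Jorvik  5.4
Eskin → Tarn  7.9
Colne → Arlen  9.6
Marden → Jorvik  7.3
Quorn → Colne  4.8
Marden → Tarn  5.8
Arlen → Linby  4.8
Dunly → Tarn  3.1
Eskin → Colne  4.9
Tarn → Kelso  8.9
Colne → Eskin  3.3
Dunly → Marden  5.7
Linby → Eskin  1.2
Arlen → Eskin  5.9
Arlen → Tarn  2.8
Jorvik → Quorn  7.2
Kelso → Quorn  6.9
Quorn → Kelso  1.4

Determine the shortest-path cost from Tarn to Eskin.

$21.1

Running Dijkstra from Tarn:
Tarn: 0
Dunly: 8.1  (via Tarn)
Kelso: 8.9  (via Tarn)
Marden: 9.5  (via Tarn)
Arlen: 15.2  (via Kelso)
Quorn: 15.8  (via Kelso)
Jorvik: 16.8  (via Marden)
Linby: 20  (via Arlen)
Colne: 20.6  (via Quorn)
Eskin: 21.1  (via Arlen)
Shortest route: Tarn–Kelso–Arlen–Eskin = $21.1.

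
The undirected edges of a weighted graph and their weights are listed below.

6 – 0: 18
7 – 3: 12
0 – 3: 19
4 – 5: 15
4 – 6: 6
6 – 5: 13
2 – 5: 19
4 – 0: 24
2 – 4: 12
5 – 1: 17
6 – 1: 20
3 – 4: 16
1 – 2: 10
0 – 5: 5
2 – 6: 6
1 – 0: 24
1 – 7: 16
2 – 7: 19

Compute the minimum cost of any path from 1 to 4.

22

Settle nodes by increasing distance from 1:
1: 0
2: 10  (via 1)
6: 16  (via 2)
7: 16  (via 1)
5: 17  (via 1)
0: 22  (via 5)
4: 22  (via 2)
Shortest route: 1 → 2 → 4 = 22.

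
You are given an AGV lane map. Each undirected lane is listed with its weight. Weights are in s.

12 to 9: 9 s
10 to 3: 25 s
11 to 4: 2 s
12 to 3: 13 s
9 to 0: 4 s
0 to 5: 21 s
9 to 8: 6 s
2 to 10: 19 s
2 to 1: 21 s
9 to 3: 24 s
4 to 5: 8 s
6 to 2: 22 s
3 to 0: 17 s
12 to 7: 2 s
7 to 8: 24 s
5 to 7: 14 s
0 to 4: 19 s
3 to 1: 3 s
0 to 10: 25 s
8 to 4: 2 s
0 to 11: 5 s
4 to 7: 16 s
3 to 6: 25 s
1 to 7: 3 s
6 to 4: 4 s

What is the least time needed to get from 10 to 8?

Candidate routes:
10 → 0 → 9 → 8: 25+4+6 = 35
10 → 0 → 11 → 4 → 8: 25+5+2+2 = 34
Cheapest is 10 → 0 → 11 → 4 → 8 at 34 s.

34 s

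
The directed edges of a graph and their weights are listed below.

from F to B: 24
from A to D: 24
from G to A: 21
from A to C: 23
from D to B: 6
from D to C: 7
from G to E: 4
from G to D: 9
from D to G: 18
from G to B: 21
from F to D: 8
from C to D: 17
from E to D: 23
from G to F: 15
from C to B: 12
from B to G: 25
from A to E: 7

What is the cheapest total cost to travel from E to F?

56

Candidate routes:
E - D - G - F: 23+18+15 = 56
E - D - B - G - F: 23+6+25+15 = 69
The minimum is 56 via E - D - G - F.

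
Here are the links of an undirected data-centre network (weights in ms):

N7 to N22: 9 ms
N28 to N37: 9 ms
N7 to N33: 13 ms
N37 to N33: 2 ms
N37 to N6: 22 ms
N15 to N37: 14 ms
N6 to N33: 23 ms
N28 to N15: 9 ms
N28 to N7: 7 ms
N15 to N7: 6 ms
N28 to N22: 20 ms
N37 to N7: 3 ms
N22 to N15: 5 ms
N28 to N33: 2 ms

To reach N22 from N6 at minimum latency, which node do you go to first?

Candidate routes:
N6 - N37 - N7 - N15 - N22: 22+3+6+5 = 36
N6 - N37 - N7 - N22: 22+3+9 = 34
Cheapest is N6 - N37 - N7 - N22 at 34 ms.
So from N6 the first move is to N37.

N37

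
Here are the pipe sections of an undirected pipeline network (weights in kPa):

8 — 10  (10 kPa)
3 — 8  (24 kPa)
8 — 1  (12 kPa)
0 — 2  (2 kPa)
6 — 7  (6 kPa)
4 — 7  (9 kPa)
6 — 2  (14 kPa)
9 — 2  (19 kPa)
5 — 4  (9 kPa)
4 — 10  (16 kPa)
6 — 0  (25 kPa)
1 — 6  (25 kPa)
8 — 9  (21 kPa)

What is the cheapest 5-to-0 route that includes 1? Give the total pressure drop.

Best 5 to 1: 5–4–10–8–1 costing 47
Shortest 1→0: 1–6–2–0 = 41
Total via 1: 47 + 41 = 88 kPa.

88 kPa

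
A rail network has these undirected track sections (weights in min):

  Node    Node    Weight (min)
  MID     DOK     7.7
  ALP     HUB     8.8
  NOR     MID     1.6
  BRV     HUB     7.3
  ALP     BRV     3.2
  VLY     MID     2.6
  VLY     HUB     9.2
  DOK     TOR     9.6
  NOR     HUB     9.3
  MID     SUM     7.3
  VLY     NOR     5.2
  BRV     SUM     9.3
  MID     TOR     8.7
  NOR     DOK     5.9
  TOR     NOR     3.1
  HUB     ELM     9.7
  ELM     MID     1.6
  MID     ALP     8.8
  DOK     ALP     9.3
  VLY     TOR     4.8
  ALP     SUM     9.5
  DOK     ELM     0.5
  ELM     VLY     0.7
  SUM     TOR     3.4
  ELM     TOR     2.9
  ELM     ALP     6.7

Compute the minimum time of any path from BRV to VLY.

10.6 min

Enumerating some paths:
BRV–ALP–ELM–VLY: 3.2+6.7+0.7 = 10.6
BRV–ALP–DOK–ELM–VLY: 3.2+9.3+0.5+0.7 = 13.7
Cheapest is BRV–ALP–ELM–VLY at 10.6 min.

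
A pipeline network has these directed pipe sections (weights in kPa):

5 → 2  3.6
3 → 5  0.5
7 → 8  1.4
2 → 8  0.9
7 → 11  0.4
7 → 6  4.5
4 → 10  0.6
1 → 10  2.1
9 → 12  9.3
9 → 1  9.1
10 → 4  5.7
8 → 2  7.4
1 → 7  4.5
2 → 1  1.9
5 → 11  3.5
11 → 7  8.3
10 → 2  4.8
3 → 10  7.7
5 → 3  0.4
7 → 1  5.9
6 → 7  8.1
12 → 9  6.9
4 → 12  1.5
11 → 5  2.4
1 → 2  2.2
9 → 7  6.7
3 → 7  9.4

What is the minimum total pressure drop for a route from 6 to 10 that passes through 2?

Best 6 to 2: 6 → 7 → 11 → 5 → 2 costing 14.5
Shortest 2→10: 2 → 1 → 10 = 4
Total via 2: 14.5 + 4 = 18.5 kPa.

18.5 kPa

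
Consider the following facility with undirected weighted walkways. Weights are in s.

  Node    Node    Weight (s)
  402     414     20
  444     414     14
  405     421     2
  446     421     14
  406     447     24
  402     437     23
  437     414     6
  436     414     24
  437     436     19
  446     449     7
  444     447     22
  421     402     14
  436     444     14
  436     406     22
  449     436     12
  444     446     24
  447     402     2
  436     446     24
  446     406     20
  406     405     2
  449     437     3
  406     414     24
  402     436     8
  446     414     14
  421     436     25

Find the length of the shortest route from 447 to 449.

Compare a few routes:
447–402–437–449: 2+23+3 = 28
447–402–436–449: 2+8+12 = 22
Cheapest is 447–402–436–449 at 22 s.

22 s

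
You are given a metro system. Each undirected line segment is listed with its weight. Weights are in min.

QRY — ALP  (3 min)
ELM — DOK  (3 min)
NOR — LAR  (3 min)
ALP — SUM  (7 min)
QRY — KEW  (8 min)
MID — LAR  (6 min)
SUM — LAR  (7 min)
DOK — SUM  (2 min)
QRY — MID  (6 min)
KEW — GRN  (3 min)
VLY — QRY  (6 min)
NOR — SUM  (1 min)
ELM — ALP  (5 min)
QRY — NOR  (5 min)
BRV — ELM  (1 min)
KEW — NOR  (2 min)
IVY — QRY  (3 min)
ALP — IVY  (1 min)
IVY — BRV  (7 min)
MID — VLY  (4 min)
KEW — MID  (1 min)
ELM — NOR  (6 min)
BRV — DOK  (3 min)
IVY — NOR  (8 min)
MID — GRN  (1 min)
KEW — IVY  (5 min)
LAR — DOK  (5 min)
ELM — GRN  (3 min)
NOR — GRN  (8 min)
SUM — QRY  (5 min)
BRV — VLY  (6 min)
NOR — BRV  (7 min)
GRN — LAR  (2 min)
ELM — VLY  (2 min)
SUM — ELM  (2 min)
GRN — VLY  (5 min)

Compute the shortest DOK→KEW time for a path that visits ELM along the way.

8 min

Best DOK to ELM: DOK–ELM costing 3
Shortest ELM→KEW: ELM–SUM–NOR–KEW = 5
Total via ELM: 3 + 5 = 8 min.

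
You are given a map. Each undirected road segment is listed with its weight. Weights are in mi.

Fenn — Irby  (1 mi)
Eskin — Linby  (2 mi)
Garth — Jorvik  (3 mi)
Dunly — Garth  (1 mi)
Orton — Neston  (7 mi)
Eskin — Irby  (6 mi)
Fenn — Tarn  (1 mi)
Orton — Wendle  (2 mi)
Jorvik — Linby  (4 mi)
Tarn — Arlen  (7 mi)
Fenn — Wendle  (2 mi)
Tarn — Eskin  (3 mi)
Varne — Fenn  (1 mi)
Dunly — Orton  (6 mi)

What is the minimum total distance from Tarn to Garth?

Enumerating some paths:
Tarn - Fenn - Irby - Eskin - Linby - Jorvik - Garth: 1+1+6+2+4+3 = 17
Tarn - Eskin - Linby - Jorvik - Garth: 3+2+4+3 = 12
Tarn - Eskin - Irby - Fenn - Wendle - Orton - Dunly - Garth: 3+6+1+2+2+6+1 = 21
The minimum is 12 mi via Tarn - Eskin - Linby - Jorvik - Garth.

12 mi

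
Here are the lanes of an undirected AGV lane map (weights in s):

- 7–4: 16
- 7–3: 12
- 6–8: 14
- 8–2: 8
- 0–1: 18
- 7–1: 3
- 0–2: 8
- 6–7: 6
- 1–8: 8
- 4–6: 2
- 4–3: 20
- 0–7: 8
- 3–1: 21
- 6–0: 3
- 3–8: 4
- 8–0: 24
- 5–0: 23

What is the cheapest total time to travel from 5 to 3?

Shortest distances from 5:
5: 0
0: 23  (via 5)
6: 26  (via 0)
4: 28  (via 6)
2: 31  (via 0)
7: 31  (via 0)
1: 34  (via 7)
8: 39  (via 2)
3: 43  (via 7)
Shortest route: 5–0–7–3 = 43 s.

43 s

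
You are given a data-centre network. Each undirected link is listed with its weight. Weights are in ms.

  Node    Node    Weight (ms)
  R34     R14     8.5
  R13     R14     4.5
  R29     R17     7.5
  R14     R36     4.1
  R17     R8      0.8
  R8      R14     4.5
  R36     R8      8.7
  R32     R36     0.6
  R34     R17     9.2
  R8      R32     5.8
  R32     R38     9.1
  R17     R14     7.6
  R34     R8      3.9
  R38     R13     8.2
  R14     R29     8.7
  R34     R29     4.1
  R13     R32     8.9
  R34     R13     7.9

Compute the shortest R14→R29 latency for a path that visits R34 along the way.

Shortest R14→R34: R14–R8–R34 = 8.4
Shortest R34→R29: R34–R29 = 4.1
Total via R34: 8.4 + 4.1 = 12.5 ms.

12.5 ms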